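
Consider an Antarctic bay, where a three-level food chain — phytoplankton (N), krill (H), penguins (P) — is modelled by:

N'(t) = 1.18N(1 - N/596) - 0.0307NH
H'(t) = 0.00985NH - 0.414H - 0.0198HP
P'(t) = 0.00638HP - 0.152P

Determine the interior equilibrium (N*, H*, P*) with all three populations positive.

From dP/dt = 0: 0.00638H* = 0.152, so H* = 23.8.
From dN/dt = 0: 1.18(1 - N*/596) = 0.0307·23.8, giving N* = 596·(1 - 0.62) = 227.
From dH/dt = 0: 0.00985·227 - 0.414 = 0.0198P*, so P* = 1.82/0.0198 = 91.8.

N* ≈ 227, H* ≈ 23.8, P* ≈ 91.8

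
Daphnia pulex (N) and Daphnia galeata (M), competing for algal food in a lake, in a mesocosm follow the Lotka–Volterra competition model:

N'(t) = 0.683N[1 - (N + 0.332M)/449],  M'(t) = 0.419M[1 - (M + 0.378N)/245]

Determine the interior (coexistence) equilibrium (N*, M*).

N* ≈ 420, M* ≈ 86.1

Setting both brackets to zero gives the nullclines N + 0.332M = 449 and 0.378N + M = 245.
Substituting M = 245 - 0.378N into the first: N(1 - 0.332·0.378) = 449 - 0.332·245.
So N* = 368/0.875 = 420, and then M* = 245 - 0.378·420 = 86.1.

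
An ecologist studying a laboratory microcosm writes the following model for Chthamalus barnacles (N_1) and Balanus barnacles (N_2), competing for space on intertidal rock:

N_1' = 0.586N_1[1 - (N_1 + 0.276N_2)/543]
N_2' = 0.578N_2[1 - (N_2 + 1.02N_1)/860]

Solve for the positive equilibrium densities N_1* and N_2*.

N_1* ≈ 425, N_2* ≈ 426

Setting both brackets to zero gives the nullclines N_1 + 0.276N_2 = 543 and 1.02N_1 + N_2 = 860.
Substituting N_2 = 860 - 1.02N_1 into the first: N_1(1 - 0.276·1.02) = 543 - 0.276·860.
So N_1* = 306/0.718 = 425, and then N_2* = 860 - 1.02·425 = 426.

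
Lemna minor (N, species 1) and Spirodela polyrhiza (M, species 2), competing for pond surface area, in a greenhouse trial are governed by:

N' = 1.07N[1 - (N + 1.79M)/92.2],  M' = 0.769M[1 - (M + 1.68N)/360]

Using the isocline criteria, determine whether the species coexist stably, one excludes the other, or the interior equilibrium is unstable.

Compare the nullcline intercepts: K1/α12 = 92.2/1.79 = 51.5 < K2 = 360; K2/α21 = 360/1.68 = 214 > K1 = 92.2.
Since the inequalities point opposite ways, species 2 can invade but species 1 cannot.

species 2 excludes species 1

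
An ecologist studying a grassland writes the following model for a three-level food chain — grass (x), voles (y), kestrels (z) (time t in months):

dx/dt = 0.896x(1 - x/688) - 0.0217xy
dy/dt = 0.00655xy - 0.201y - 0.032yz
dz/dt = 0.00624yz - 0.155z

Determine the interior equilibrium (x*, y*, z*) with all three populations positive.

x* ≈ 274, y* ≈ 24.8, z* ≈ 49.8

From dz/dt = 0: 0.00624y* = 0.155, so y* = 24.8.
From dx/dt = 0: 0.896(1 - x*/688) = 0.0217·24.8, giving x* = 688·(1 - 0.602) = 274.
From dy/dt = 0: 0.00655·274 - 0.201 = 0.032z*, so z* = 1.59/0.032 = 49.8.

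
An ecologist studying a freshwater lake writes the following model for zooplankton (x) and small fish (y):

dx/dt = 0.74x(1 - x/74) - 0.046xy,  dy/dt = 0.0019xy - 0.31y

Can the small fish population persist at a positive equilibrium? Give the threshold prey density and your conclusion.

Threshold x = 163; K < 163, so no, the predator goes extinct.

The predator equation gives dy/dt > 0 only when x > 0.31/0.0019 = 163.
Without the predator, x → K = 74. Since 74 < 163, the predator cannot invade.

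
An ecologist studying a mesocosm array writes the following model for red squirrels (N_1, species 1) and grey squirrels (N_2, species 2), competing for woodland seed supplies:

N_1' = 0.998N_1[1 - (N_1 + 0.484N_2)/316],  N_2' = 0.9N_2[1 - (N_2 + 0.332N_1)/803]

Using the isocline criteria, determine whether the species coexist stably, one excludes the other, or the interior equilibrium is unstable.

species 2 excludes species 1

Compare the nullcline intercepts: K1/α12 = 316/0.484 = 653 < K2 = 803; K2/α21 = 803/0.332 = 2420 > K1 = 316.
Since the inequalities point opposite ways, species 2 can invade but species 1 cannot.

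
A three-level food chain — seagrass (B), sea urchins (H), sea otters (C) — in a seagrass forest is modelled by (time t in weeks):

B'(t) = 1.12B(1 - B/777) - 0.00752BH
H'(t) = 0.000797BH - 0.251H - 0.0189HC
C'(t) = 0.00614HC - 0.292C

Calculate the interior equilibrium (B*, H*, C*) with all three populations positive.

B* ≈ 529, H* ≈ 47.6, C* ≈ 9.02

From dC/dt = 0: 0.00614H* = 0.292, so H* = 47.6.
From dB/dt = 0: 1.12(1 - B*/777) = 0.00752·47.6, giving B* = 777·(1 - 0.319) = 529.
From dH/dt = 0: 0.000797·529 - 0.251 = 0.0189C*, so C* = 0.171/0.0189 = 9.02.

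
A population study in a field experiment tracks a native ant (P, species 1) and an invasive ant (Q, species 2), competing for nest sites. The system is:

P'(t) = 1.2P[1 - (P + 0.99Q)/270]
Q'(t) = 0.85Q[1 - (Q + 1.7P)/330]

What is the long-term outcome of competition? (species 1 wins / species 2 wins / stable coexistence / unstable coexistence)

unstable coexistence (outcome depends on initial conditions)

Compare the nullcline intercepts: K1/α12 = 270/0.99 = 273 < K2 = 330; K2/α21 = 330/1.7 = 194 < K1 = 270.
Since both are reversed, neither can invade when rare; the interior point is a saddle.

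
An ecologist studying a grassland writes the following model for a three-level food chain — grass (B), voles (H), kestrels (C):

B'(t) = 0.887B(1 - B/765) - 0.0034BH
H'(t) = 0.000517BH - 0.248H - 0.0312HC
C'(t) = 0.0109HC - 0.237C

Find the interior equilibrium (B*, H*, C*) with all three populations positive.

From dC/dt = 0: 0.0109H* = 0.237, so H* = 21.7.
From dB/dt = 0: 0.887(1 - B*/765) = 0.0034·21.7, giving B* = 765·(1 - 0.0833) = 701.
From dH/dt = 0: 0.000517·701 - 0.248 = 0.0312C*, so C* = 0.115/0.0312 = 3.67.

B* ≈ 701, H* ≈ 21.7, C* ≈ 3.67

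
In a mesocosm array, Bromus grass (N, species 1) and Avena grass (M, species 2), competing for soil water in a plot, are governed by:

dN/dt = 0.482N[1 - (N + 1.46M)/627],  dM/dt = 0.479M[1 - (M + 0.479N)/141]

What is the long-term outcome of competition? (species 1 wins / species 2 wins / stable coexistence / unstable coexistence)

species 1 excludes species 2

Compare the nullcline intercepts: K1/α12 = 627/1.46 = 429 > K2 = 141; K2/α21 = 141/0.479 = 294 < K1 = 627.
Since the inequalities point opposite ways, species 1 can invade but species 2 cannot.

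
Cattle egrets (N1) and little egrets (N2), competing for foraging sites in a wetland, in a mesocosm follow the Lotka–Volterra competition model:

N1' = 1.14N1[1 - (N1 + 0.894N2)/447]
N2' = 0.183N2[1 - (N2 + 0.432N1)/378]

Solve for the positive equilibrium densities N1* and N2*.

Setting both brackets to zero gives the nullclines N1 + 0.894N2 = 447 and 0.432N1 + N2 = 378.
Substituting N2 = 378 - 0.432N1 into the first: N1(1 - 0.894·0.432) = 447 - 0.894·378.
So N1* = 109/0.614 = 178, and then N2* = 378 - 0.432·178 = 301.

N1* ≈ 178, N2* ≈ 301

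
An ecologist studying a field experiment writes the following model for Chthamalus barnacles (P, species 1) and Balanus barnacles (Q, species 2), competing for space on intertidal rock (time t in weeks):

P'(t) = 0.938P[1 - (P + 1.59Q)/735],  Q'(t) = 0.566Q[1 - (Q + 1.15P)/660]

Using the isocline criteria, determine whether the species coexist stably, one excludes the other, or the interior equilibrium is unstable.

unstable coexistence (outcome depends on initial conditions)

Compare the nullcline intercepts: K1/α12 = 735/1.59 = 462 < K2 = 660; K2/α21 = 660/1.15 = 574 < K1 = 735.
Since both are reversed, neither can invade when rare; the interior point is a saddle.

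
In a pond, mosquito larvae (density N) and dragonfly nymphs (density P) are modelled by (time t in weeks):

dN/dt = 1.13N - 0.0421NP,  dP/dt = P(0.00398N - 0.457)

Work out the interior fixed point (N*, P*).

N* ≈ 115, P* ≈ 26.8

Set dP/dt = 0 with P > 0: 0.00398N - 0.457 = 0, so N* = 0.457/0.00398 = 115.
Set dN/dt = 0 with N > 0: 1.13 - 0.0421P = 0, so P* = 1.13/0.0421 = 26.8.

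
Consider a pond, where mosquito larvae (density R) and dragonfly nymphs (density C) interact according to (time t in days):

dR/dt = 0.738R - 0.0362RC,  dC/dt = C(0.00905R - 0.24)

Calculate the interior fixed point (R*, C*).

Set dC/dt = 0 with C > 0: 0.00905R - 0.24 = 0, so R* = 0.24/0.00905 = 26.5.
Set dR/dt = 0 with R > 0: 0.738 - 0.0362C = 0, so C* = 0.738/0.0362 = 20.4.

R* ≈ 26.5, C* ≈ 20.4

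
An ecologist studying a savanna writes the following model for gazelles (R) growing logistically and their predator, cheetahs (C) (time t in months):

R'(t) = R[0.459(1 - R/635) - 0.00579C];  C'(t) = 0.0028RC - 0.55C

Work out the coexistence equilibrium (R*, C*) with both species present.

From dC/dt = 0 with C > 0: 0.0028R* = 0.55, so R* = 196.
Substitute into dR/dt = 0: 0.459(1 - 196/635) = 0.00579C*.
The bracket is 0.691, giving C* = 0.317/0.00579 = 54.8.

R* ≈ 196, C* ≈ 54.8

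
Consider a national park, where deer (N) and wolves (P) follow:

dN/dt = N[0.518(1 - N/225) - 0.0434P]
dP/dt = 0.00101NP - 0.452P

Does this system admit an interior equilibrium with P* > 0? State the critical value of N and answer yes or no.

Threshold N = 448; K < 448, so no, the predator goes extinct.

The predator equation gives dP/dt > 0 only when N > 0.452/0.00101 = 448.
Without the predator, N → K = 225. Since 225 < 448, the predator cannot invade.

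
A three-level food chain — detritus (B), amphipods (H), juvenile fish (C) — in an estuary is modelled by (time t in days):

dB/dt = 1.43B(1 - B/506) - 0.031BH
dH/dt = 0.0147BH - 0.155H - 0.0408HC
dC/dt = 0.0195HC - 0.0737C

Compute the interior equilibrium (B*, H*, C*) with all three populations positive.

From dC/dt = 0: 0.0195H* = 0.0737, so H* = 3.78.
From dB/dt = 0: 1.43(1 - B*/506) = 0.031·3.78, giving B* = 506·(1 - 0.0819) = 465.
From dH/dt = 0: 0.0147·465 - 0.155 = 0.0408C*, so C* = 6.67/0.0408 = 164.

B* ≈ 465, H* ≈ 3.78, C* ≈ 164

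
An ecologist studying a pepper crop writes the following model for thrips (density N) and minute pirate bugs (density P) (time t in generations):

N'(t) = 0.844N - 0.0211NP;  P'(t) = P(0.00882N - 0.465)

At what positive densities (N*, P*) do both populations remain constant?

Set dP/dt = 0 with P > 0: 0.00882N - 0.465 = 0, so N* = 0.465/0.00882 = 52.7.
Set dN/dt = 0 with N > 0: 0.844 - 0.0211P = 0, so P* = 0.844/0.0211 = 40.

N* ≈ 52.7, P* ≈ 40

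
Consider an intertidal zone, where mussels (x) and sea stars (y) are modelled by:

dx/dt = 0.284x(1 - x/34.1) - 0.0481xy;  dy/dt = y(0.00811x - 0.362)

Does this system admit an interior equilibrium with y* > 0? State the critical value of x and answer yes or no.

The predator equation gives dy/dt > 0 only when x > 0.362/0.00811 = 44.6.
Without the predator, x → K = 34.1. Since 34.1 < 44.6, the predator cannot invade.

Threshold x = 44.6; K < 44.6, so no, the predator goes extinct.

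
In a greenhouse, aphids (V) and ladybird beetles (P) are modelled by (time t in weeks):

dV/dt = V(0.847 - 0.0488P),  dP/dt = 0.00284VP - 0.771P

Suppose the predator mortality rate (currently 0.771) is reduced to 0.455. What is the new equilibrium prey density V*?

V* ≈ 160

At the interior fixed point, setting dP/dt = 0 with P > 0 fixes V* = (predator death rate)/(VP coefficient) — independent of the other coefficients.
With the change, V* = 0.455/0.00284 = 160; it falls from 271.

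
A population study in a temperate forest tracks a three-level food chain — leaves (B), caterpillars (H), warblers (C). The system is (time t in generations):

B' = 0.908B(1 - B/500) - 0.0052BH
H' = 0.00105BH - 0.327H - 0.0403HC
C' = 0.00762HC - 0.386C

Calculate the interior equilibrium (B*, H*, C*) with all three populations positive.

B* ≈ 355, H* ≈ 50.7, C* ≈ 1.13

From dC/dt = 0: 0.00762H* = 0.386, so H* = 50.7.
From dB/dt = 0: 0.908(1 - B*/500) = 0.0052·50.7, giving B* = 500·(1 - 0.29) = 355.
From dH/dt = 0: 0.00105·355 - 0.327 = 0.0403C*, so C* = 0.0457/0.0403 = 1.13.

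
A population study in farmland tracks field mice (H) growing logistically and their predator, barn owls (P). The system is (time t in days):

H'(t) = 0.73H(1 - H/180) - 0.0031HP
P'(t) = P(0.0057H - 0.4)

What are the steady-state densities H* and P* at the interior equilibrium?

H* ≈ 70.2, P* ≈ 144

From dP/dt = 0 with P > 0: 0.0057H* = 0.4, so H* = 70.2.
Substitute into dH/dt = 0: 0.73(1 - 70.2/180) = 0.0031P*.
The bracket is 0.61, giving P* = 0.445/0.0031 = 144.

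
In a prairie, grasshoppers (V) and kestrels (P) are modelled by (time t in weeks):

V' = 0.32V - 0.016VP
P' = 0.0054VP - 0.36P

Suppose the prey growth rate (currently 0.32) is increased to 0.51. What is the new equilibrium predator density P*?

At the interior fixed point, setting dV/dt = 0 with V > 0 fixes P* = (prey growth rate)/(VP coefficient) — independent of the other coefficients.
With the change, P* = 0.51/0.016 = 31.9; it rises from 20.

P* ≈ 31.9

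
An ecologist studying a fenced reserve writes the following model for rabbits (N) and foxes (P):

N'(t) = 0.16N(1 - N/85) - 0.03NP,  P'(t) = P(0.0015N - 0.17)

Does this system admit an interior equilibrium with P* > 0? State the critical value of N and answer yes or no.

The predator equation gives dP/dt > 0 only when N > 0.17/0.0015 = 113.
Without the predator, N → K = 85. Since 85 < 113, the predator cannot invade.

Threshold N = 113; K < 113, so no, the predator goes extinct.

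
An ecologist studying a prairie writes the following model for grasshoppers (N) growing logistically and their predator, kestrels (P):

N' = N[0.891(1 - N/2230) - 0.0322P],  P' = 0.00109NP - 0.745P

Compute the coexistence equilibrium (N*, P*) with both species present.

From dP/dt = 0 with P > 0: 0.00109N* = 0.745, so N* = 683.
Substitute into dN/dt = 0: 0.891(1 - 683/2230) = 0.0322P*.
The bracket is 0.694, giving P* = 0.618/0.0322 = 19.2.

N* ≈ 683, P* ≈ 19.2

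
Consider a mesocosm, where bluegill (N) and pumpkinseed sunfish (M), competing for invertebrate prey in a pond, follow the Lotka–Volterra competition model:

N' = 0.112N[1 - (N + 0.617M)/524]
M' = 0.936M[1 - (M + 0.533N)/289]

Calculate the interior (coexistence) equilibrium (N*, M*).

Setting both brackets to zero gives the nullclines N + 0.617M = 524 and 0.533N + M = 289.
Substituting M = 289 - 0.533N into the first: N(1 - 0.617·0.533) = 524 - 0.617·289.
So N* = 346/0.671 = 515, and then M* = 289 - 0.533·515 = 14.5.

N* ≈ 515, M* ≈ 14.5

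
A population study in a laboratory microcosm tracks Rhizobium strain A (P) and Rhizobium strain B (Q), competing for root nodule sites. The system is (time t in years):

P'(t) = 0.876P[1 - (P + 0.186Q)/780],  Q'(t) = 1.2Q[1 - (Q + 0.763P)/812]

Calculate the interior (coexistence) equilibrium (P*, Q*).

P* ≈ 733, Q* ≈ 253

Setting both brackets to zero gives the nullclines P + 0.186Q = 780 and 0.763P + Q = 812.
Substituting Q = 812 - 0.763P into the first: P(1 - 0.186·0.763) = 780 - 0.186·812.
So P* = 629/0.858 = 733, and then Q* = 812 - 0.763·733 = 253.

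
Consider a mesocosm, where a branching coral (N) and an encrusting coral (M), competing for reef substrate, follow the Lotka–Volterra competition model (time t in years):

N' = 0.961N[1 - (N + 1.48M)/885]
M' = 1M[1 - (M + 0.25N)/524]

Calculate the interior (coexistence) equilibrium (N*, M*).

N* ≈ 174, M* ≈ 481

Setting both brackets to zero gives the nullclines N + 1.48M = 885 and 0.25N + M = 524.
Substituting M = 524 - 0.25N into the first: N(1 - 1.48·0.25) = 885 - 1.48·524.
So N* = 109/0.63 = 174, and then M* = 524 - 0.25·174 = 481.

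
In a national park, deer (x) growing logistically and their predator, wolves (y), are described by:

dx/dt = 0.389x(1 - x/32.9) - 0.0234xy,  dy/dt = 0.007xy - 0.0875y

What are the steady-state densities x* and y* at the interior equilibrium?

From dy/dt = 0 with y > 0: 0.007x* = 0.0875, so x* = 12.5.
Substitute into dx/dt = 0: 0.389(1 - 12.5/32.9) = 0.0234y*.
The bracket is 0.62, giving y* = 0.241/0.0234 = 10.3.

x* ≈ 12.5, y* ≈ 10.3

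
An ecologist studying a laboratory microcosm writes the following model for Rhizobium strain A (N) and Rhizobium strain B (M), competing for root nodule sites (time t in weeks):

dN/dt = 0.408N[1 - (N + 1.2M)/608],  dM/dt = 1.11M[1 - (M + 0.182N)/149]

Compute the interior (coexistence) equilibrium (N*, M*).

Setting both brackets to zero gives the nullclines N + 1.2M = 608 and 0.182N + M = 149.
Substituting M = 149 - 0.182N into the first: N(1 - 1.2·0.182) = 608 - 1.2·149.
So N* = 429/0.782 = 549, and then M* = 149 - 0.182·549 = 49.1.

N* ≈ 549, M* ≈ 49.1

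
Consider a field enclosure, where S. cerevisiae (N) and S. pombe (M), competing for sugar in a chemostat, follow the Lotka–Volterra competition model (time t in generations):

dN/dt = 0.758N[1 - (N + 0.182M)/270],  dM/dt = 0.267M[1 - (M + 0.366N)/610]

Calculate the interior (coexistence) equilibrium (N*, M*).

N* ≈ 170, M* ≈ 548

Setting both brackets to zero gives the nullclines N + 0.182M = 270 and 0.366N + M = 610.
Substituting M = 610 - 0.366N into the first: N(1 - 0.182·0.366) = 270 - 0.182·610.
So N* = 159/0.933 = 170, and then M* = 610 - 0.366·170 = 548.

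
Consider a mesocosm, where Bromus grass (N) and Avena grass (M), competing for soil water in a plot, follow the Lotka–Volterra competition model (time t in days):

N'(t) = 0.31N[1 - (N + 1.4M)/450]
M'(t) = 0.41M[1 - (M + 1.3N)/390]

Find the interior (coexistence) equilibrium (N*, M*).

N* ≈ 117, M* ≈ 238

Setting both brackets to zero gives the nullclines N + 1.4M = 450 and 1.3N + M = 390.
Substituting M = 390 - 1.3N into the first: N(1 - 1.4·1.3) = 450 - 1.4·390.
So N* = -96/-0.82 = 117, and then M* = 390 - 1.3·117 = 238.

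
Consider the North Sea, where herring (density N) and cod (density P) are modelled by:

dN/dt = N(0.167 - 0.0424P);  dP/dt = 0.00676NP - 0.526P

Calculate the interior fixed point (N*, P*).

N* ≈ 77.8, P* ≈ 3.94

Set dP/dt = 0 with P > 0: 0.00676N - 0.526 = 0, so N* = 0.526/0.00676 = 77.8.
Set dN/dt = 0 with N > 0: 0.167 - 0.0424P = 0, so P* = 0.167/0.0424 = 3.94.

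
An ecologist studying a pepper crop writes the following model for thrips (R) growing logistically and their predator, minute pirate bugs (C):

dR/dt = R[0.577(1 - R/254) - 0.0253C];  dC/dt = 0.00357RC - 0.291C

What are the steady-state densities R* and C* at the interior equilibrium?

R* ≈ 81.5, C* ≈ 15.5

From dC/dt = 0 with C > 0: 0.00357R* = 0.291, so R* = 81.5.
Substitute into dR/dt = 0: 0.577(1 - 81.5/254) = 0.0253C*.
The bracket is 0.679, giving C* = 0.392/0.0253 = 15.5.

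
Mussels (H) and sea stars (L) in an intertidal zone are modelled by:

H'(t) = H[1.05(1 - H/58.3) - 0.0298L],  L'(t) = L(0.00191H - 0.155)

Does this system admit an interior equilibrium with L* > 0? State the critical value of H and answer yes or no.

The predator equation gives dL/dt > 0 only when H > 0.155/0.00191 = 81.2.
Without the predator, H → K = 58.3. Since 58.3 < 81.2, the predator cannot invade.

Threshold H = 81.2; K < 81.2, so no, the predator goes extinct.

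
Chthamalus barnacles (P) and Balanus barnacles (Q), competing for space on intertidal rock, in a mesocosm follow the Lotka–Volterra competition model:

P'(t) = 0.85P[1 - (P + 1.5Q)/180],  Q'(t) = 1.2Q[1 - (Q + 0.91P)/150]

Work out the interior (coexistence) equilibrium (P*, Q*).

P* ≈ 123, Q* ≈ 37.8

Setting both brackets to zero gives the nullclines P + 1.5Q = 180 and 0.91P + Q = 150.
Substituting Q = 150 - 0.91P into the first: P(1 - 1.5·0.91) = 180 - 1.5·150.
So P* = -45/-0.365 = 123, and then Q* = 150 - 0.91·123 = 37.8.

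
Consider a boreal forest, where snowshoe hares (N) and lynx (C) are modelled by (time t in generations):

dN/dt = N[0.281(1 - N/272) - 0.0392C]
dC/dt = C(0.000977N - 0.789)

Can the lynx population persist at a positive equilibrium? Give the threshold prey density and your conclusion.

The predator equation gives dC/dt > 0 only when N > 0.789/0.000977 = 808.
Without the predator, N → K = 272. Since 272 < 808, the predator cannot invade.

Threshold N = 808; K < 808, so no, the predator goes extinct.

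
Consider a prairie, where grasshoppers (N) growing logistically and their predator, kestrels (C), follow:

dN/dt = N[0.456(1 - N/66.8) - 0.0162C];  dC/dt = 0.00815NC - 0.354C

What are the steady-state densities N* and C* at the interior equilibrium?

From dC/dt = 0 with C > 0: 0.00815N* = 0.354, so N* = 43.4.
Substitute into dN/dt = 0: 0.456(1 - 43.4/66.8) = 0.0162C*.
The bracket is 0.35, giving C* = 0.159/0.0162 = 9.85.

N* ≈ 43.4, C* ≈ 9.85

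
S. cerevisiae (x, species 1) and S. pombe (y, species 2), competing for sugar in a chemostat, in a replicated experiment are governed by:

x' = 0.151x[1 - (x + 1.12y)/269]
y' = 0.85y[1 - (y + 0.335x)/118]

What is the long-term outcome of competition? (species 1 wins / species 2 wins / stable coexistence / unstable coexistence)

stable coexistence

Compare the nullcline intercepts: K1/α12 = 269/1.12 = 240 > K2 = 118; K2/α21 = 118/0.335 = 352 > K1 = 269.
Since both inequalities hold, each species can invade when rare, so the interior equilibrium is stable.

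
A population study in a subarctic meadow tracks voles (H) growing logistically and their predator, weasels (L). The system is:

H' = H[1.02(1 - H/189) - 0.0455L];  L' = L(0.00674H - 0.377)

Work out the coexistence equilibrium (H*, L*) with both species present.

H* ≈ 55.9, L* ≈ 15.8

From dL/dt = 0 with L > 0: 0.00674H* = 0.377, so H* = 55.9.
Substitute into dH/dt = 0: 1.02(1 - 55.9/189) = 0.0455L*.
The bracket is 0.704, giving L* = 0.718/0.0455 = 15.8.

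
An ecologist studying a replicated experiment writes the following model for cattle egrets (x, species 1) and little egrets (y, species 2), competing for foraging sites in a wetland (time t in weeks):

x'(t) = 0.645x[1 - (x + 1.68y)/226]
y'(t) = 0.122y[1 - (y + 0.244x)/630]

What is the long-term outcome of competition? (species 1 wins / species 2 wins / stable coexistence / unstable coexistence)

Compare the nullcline intercepts: K1/α12 = 226/1.68 = 135 < K2 = 630; K2/α21 = 630/0.244 = 2580 > K1 = 226.
Since the inequalities point opposite ways, species 2 can invade but species 1 cannot.

species 2 excludes species 1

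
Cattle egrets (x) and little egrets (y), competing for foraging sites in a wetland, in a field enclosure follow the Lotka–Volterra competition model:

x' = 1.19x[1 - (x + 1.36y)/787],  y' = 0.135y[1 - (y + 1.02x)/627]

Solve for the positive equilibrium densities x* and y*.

Setting both brackets to zero gives the nullclines x + 1.36y = 787 and 1.02x + y = 627.
Substituting y = 627 - 1.02x into the first: x(1 - 1.36·1.02) = 787 - 1.36·627.
So x* = -65.7/-0.387 = 170, and then y* = 627 - 1.02·170 = 454.

x* ≈ 170, y* ≈ 454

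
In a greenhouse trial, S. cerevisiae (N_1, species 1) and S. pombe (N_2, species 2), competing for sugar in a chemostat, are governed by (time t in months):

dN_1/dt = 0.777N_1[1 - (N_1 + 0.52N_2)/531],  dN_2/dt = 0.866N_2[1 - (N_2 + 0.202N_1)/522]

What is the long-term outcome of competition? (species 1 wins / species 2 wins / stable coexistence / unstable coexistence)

Compare the nullcline intercepts: K1/α12 = 531/0.52 = 1020 > K2 = 522; K2/α21 = 522/0.202 = 2580 > K1 = 531.
Since both inequalities hold, each species can invade when rare, so the interior equilibrium is stable.

stable coexistence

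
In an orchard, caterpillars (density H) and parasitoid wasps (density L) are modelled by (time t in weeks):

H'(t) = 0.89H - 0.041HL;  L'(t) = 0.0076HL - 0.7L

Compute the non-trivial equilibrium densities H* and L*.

Set dL/dt = 0 with L > 0: 0.0076H - 0.7 = 0, so H* = 0.7/0.0076 = 92.1.
Set dH/dt = 0 with H > 0: 0.89 - 0.041L = 0, so L* = 0.89/0.041 = 21.7.

H* ≈ 92.1, L* ≈ 21.7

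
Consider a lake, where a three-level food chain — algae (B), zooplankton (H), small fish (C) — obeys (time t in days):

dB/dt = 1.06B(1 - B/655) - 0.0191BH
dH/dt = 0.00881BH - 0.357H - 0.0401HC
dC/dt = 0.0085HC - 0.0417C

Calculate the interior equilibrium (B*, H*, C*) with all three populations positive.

From dC/dt = 0: 0.0085H* = 0.0417, so H* = 4.91.
From dB/dt = 0: 1.06(1 - B*/655) = 0.0191·4.91, giving B* = 655·(1 - 0.0884) = 597.
From dH/dt = 0: 0.00881·597 - 0.357 = 0.0401C*, so C* = 4.9/0.0401 = 122.

B* ≈ 597, H* ≈ 4.91, C* ≈ 122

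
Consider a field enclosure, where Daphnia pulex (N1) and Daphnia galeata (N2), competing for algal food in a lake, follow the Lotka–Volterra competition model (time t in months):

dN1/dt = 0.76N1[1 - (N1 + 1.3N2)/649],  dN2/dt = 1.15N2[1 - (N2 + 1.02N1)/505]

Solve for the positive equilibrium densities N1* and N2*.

Setting both brackets to zero gives the nullclines N1 + 1.3N2 = 649 and 1.02N1 + N2 = 505.
Substituting N2 = 505 - 1.02N1 into the first: N1(1 - 1.3·1.02) = 649 - 1.3·505.
So N1* = -7.5/-0.326 = 23, and then N2* = 505 - 1.02·23 = 482.

N1* ≈ 23, N2* ≈ 482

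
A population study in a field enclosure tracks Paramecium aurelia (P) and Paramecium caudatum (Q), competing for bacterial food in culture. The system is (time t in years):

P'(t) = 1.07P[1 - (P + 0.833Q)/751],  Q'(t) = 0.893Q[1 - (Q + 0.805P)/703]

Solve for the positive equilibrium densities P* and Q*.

P* ≈ 502, Q* ≈ 299

Setting both brackets to zero gives the nullclines P + 0.833Q = 751 and 0.805P + Q = 703.
Substituting Q = 703 - 0.805P into the first: P(1 - 0.833·0.805) = 751 - 0.833·703.
So P* = 165/0.329 = 502, and then Q* = 703 - 0.805·502 = 299.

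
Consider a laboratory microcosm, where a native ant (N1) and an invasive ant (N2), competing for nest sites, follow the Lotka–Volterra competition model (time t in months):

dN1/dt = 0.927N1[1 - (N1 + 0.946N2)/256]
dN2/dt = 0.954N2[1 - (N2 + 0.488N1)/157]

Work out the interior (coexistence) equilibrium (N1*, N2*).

Setting both brackets to zero gives the nullclines N1 + 0.946N2 = 256 and 0.488N1 + N2 = 157.
Substituting N2 = 157 - 0.488N1 into the first: N1(1 - 0.946·0.488) = 256 - 0.946·157.
So N1* = 107/0.538 = 200, and then N2* = 157 - 0.488·200 = 59.6.

N1* ≈ 200, N2* ≈ 59.6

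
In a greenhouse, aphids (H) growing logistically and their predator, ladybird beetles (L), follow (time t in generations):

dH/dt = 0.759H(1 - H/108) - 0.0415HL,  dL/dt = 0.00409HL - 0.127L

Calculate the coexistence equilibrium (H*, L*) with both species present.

From dL/dt = 0 with L > 0: 0.00409H* = 0.127, so H* = 31.1.
Substitute into dH/dt = 0: 0.759(1 - 31.1/108) = 0.0415L*.
The bracket is 0.712, giving L* = 0.541/0.0415 = 13.

H* ≈ 31.1, L* ≈ 13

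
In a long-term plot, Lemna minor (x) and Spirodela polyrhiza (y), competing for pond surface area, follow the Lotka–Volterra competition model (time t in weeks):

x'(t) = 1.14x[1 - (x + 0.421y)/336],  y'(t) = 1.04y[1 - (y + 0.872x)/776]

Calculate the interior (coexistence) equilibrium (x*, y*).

Setting both brackets to zero gives the nullclines x + 0.421y = 336 and 0.872x + y = 776.
Substituting y = 776 - 0.872x into the first: x(1 - 0.421·0.872) = 336 - 0.421·776.
So x* = 9.3/0.633 = 14.7, and then y* = 776 - 0.872·14.7 = 763.

x* ≈ 14.7, y* ≈ 763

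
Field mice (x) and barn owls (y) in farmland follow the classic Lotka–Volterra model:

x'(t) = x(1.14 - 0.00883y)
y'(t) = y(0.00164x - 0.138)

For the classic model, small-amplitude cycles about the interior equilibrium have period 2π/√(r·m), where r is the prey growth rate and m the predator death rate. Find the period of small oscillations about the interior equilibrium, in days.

T ≈ 15.8 days

Here r = 1.14 and m = 0.138, so r·m = 0.157.
ω = √0.157 = 0.397 per day, hence T = 2π/ω ≈ 15.8 days.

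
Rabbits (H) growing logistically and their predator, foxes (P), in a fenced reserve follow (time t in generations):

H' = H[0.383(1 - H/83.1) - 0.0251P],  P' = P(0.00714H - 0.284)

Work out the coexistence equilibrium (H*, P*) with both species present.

From dP/dt = 0 with P > 0: 0.00714H* = 0.284, so H* = 39.8.
Substitute into dH/dt = 0: 0.383(1 - 39.8/83.1) = 0.0251P*.
The bracket is 0.521, giving P* = 0.2/0.0251 = 7.96.

H* ≈ 39.8, P* ≈ 7.96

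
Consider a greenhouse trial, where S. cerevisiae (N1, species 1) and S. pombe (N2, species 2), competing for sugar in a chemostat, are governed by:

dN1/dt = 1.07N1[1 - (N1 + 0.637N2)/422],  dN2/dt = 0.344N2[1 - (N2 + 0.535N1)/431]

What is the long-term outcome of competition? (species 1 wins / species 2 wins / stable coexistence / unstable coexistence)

Compare the nullcline intercepts: K1/α12 = 422/0.637 = 662 > K2 = 431; K2/α21 = 431/0.535 = 806 > K1 = 422.
Since both inequalities hold, each species can invade when rare, so the interior equilibrium is stable.

stable coexistence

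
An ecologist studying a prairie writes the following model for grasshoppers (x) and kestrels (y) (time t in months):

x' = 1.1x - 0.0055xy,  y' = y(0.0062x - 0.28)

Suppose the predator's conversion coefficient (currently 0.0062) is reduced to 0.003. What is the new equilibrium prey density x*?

x* ≈ 93.3

At the interior fixed point, setting dy/dt = 0 with y > 0 fixes x* = (predator death rate)/(xy coefficient) — independent of the other coefficients.
With the change, x* = 0.28/0.003 = 93.3; it rises from 45.2.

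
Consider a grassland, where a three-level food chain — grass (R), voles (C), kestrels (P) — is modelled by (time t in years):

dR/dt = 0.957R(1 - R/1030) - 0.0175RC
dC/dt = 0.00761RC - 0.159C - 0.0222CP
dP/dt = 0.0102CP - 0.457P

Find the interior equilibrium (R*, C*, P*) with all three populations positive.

From dP/dt = 0: 0.0102C* = 0.457, so C* = 44.8.
From dR/dt = 0: 0.957(1 - R*/1030) = 0.0175·44.8, giving R* = 1030·(1 - 0.819) = 186.
From dC/dt = 0: 0.00761·186 - 0.159 = 0.0222P*, so P* = 1.26/0.0222 = 56.6.

R* ≈ 186, C* ≈ 44.8, P* ≈ 56.6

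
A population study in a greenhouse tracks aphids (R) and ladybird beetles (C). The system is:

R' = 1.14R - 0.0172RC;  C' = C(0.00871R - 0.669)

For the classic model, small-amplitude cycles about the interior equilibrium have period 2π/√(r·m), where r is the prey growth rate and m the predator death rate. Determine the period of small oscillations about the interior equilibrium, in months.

Here r = 1.14 and m = 0.669, so r·m = 0.763.
ω = √0.763 = 0.873 per month, hence T = 2π/ω ≈ 7.19 months.

T ≈ 7.19 months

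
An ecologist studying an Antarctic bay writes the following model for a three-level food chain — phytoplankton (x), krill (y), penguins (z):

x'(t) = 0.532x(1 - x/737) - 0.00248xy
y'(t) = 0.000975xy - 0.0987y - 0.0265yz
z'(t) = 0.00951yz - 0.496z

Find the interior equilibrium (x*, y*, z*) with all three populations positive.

x* ≈ 558, y* ≈ 52.2, z* ≈ 16.8

From dz/dt = 0: 0.00951y* = 0.496, so y* = 52.2.
From dx/dt = 0: 0.532(1 - x*/737) = 0.00248·52.2, giving x* = 737·(1 - 0.243) = 558.
From dy/dt = 0: 0.000975·558 - 0.0987 = 0.0265z*, so z* = 0.445/0.0265 = 16.8.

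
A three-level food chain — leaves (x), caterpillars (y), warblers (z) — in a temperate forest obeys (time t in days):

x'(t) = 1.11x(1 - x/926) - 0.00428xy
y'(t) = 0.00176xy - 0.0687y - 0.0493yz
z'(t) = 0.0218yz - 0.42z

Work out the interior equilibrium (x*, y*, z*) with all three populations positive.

From dz/dt = 0: 0.0218y* = 0.42, so y* = 19.3.
From dx/dt = 0: 1.11(1 - x*/926) = 0.00428·19.3, giving x* = 926·(1 - 0.0743) = 857.
From dy/dt = 0: 0.00176·857 - 0.0687 = 0.0493z*, so z* = 1.44/0.0493 = 29.2.

x* ≈ 857, y* ≈ 19.3, z* ≈ 29.2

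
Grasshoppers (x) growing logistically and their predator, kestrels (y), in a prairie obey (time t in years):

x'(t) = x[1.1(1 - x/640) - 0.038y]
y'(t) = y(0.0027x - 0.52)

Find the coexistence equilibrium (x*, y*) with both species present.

From dy/dt = 0 with y > 0: 0.0027x* = 0.52, so x* = 193.
Substitute into dx/dt = 0: 1.1(1 - 193/640) = 0.038y*.
The bracket is 0.699, giving y* = 0.769/0.038 = 20.2.

x* ≈ 193, y* ≈ 20.2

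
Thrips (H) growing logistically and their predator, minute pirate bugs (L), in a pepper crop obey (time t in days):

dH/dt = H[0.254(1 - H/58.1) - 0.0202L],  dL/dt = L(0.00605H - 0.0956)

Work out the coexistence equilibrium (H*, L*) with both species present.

From dL/dt = 0 with L > 0: 0.00605H* = 0.0956, so H* = 15.8.
Substitute into dH/dt = 0: 0.254(1 - 15.8/58.1) = 0.0202L*.
The bracket is 0.728, giving L* = 0.185/0.0202 = 9.15.

H* ≈ 15.8, L* ≈ 9.15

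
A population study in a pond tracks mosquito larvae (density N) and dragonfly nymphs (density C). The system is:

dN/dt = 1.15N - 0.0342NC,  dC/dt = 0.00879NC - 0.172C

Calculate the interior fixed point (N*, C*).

N* ≈ 19.6, C* ≈ 33.6

Set dC/dt = 0 with C > 0: 0.00879N - 0.172 = 0, so N* = 0.172/0.00879 = 19.6.
Set dN/dt = 0 with N > 0: 1.15 - 0.0342C = 0, so C* = 1.15/0.0342 = 33.6.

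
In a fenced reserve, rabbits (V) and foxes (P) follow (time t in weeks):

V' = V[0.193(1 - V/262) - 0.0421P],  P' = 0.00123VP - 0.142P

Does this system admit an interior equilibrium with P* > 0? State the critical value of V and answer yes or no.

Threshold V = 115; K > 115, so yes, the predator persists.

The predator equation gives dP/dt > 0 only when V > 0.142/0.00123 = 115.
Without the predator, V → K = 262. Since 262 > 115, the predator can invade and persist.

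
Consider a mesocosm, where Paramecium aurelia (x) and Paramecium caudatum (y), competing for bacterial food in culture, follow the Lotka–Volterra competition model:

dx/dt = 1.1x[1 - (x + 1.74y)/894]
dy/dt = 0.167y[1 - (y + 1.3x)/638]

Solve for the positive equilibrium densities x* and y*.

x* ≈ 171, y* ≈ 415

Setting both brackets to zero gives the nullclines x + 1.74y = 894 and 1.3x + y = 638.
Substituting y = 638 - 1.3x into the first: x(1 - 1.74·1.3) = 894 - 1.74·638.
So x* = -216/-1.26 = 171, and then y* = 638 - 1.3·171 = 415.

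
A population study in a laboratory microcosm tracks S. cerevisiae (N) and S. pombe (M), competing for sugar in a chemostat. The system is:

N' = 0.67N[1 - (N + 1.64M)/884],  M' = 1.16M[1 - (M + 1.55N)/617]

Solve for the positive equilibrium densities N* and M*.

Setting both brackets to zero gives the nullclines N + 1.64M = 884 and 1.55N + M = 617.
Substituting M = 617 - 1.55N into the first: N(1 - 1.64·1.55) = 884 - 1.64·617.
So N* = -128/-1.54 = 82.9, and then M* = 617 - 1.55·82.9 = 488.

N* ≈ 82.9, M* ≈ 488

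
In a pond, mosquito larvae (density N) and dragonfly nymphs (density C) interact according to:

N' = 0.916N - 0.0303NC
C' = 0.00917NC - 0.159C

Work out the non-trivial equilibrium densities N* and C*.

Set dC/dt = 0 with C > 0: 0.00917N - 0.159 = 0, so N* = 0.159/0.00917 = 17.3.
Set dN/dt = 0 with N > 0: 0.916 - 0.0303C = 0, so C* = 0.916/0.0303 = 30.2.

N* ≈ 17.3, C* ≈ 30.2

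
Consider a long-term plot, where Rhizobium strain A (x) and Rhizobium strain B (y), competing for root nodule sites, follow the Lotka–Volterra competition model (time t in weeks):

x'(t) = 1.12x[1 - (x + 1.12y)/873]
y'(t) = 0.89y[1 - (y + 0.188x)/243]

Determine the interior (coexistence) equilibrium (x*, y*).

Setting both brackets to zero gives the nullclines x + 1.12y = 873 and 0.188x + y = 243.
Substituting y = 243 - 0.188x into the first: x(1 - 1.12·0.188) = 873 - 1.12·243.
So x* = 601/0.789 = 761, and then y* = 243 - 0.188·761 = 99.9.

x* ≈ 761, y* ≈ 99.9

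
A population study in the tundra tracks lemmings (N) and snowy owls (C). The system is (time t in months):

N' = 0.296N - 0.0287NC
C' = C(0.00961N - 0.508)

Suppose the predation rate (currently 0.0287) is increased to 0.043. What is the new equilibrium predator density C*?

C* ≈ 6.88

At the interior fixed point, setting dN/dt = 0 with N > 0 fixes C* = (prey growth rate)/(NC coefficient) — independent of the other coefficients.
With the change, C* = 0.296/0.043 = 6.88; it falls from 10.3.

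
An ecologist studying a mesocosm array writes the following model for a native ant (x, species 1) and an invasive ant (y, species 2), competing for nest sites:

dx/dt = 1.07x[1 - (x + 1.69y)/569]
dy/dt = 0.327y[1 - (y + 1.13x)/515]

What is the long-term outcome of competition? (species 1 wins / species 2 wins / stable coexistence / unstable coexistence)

Compare the nullcline intercepts: K1/α12 = 569/1.69 = 337 < K2 = 515; K2/α21 = 515/1.13 = 456 < K1 = 569.
Since both are reversed, neither can invade when rare; the interior point is a saddle.

unstable coexistence (outcome depends on initial conditions)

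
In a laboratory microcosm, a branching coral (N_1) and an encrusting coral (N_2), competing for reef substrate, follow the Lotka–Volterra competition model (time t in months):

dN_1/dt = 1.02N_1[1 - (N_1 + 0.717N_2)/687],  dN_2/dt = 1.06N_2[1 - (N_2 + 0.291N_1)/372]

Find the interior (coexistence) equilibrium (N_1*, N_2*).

N_1* ≈ 531, N_2* ≈ 217

Setting both brackets to zero gives the nullclines N_1 + 0.717N_2 = 687 and 0.291N_1 + N_2 = 372.
Substituting N_2 = 372 - 0.291N_1 into the first: N_1(1 - 0.717·0.291) = 687 - 0.717·372.
So N_1* = 420/0.791 = 531, and then N_2* = 372 - 0.291·531 = 217.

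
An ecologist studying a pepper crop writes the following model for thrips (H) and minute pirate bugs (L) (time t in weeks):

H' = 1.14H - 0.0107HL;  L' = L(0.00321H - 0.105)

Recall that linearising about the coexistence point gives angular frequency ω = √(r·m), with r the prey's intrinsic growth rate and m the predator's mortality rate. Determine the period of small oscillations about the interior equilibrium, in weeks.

Here r = 1.14 and m = 0.105, so r·m = 0.12.
ω = √0.12 = 0.346 per week, hence T = 2π/ω ≈ 18.2 weeks.

T ≈ 18.2 weeks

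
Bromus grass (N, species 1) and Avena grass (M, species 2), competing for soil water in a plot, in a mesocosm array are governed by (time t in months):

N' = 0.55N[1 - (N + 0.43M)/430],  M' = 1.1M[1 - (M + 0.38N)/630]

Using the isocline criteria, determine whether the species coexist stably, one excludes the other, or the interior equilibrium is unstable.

Compare the nullcline intercepts: K1/α12 = 430/0.43 = 1000 > K2 = 630; K2/α21 = 630/0.38 = 1660 > K1 = 430.
Since both inequalities hold, each species can invade when rare, so the interior equilibrium is stable.

stable coexistence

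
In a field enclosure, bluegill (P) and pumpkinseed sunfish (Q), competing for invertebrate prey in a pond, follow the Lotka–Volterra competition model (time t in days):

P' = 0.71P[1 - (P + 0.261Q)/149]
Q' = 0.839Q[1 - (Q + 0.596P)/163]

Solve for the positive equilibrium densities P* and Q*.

P* ≈ 126, Q* ≈ 87.9

Setting both brackets to zero gives the nullclines P + 0.261Q = 149 and 0.596P + Q = 163.
Substituting Q = 163 - 0.596P into the first: P(1 - 0.261·0.596) = 149 - 0.261·163.
So P* = 106/0.844 = 126, and then Q* = 163 - 0.596·126 = 87.9.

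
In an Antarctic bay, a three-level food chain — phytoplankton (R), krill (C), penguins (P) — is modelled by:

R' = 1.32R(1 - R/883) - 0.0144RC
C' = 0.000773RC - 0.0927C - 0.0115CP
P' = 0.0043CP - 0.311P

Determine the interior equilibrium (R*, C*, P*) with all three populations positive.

From dP/dt = 0: 0.0043C* = 0.311, so C* = 72.3.
From dR/dt = 0: 1.32(1 - R*/883) = 0.0144·72.3, giving R* = 883·(1 - 0.789) = 186.
From dC/dt = 0: 0.000773·186 - 0.0927 = 0.0115P*, so P* = 0.0513/0.0115 = 4.46.

R* ≈ 186, C* ≈ 72.3, P* ≈ 4.46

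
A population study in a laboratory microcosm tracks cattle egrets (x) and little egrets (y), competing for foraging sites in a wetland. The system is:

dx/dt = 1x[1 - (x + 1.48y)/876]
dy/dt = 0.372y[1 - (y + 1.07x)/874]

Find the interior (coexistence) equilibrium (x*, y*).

Setting both brackets to zero gives the nullclines x + 1.48y = 876 and 1.07x + y = 874.
Substituting y = 874 - 1.07x into the first: x(1 - 1.48·1.07) = 876 - 1.48·874.
So x* = -418/-0.584 = 715, and then y* = 874 - 1.07·715 = 108.

x* ≈ 715, y* ≈ 108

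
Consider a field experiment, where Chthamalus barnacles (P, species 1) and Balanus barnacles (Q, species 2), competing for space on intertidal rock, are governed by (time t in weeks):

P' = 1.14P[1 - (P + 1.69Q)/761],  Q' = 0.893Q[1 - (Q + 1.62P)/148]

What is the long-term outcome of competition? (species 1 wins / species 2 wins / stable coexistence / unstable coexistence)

Compare the nullcline intercepts: K1/α12 = 761/1.69 = 450 > K2 = 148; K2/α21 = 148/1.62 = 91.4 < K1 = 761.
Since the inequalities point opposite ways, species 1 can invade but species 2 cannot.

species 1 excludes species 2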